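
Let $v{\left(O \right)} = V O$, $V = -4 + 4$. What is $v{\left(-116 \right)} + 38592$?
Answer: $38592$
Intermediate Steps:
$V = 0$
$v{\left(O \right)} = 0$ ($v{\left(O \right)} = 0 O = 0$)
$v{\left(-116 \right)} + 38592 = 0 + 38592 = 38592$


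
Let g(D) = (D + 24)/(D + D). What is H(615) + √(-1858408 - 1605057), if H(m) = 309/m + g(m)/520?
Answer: 107333/213200 + I*√3463465 ≈ 0.50344 + 1861.0*I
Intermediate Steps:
g(D) = (24 + D)/(2*D) (g(D) = (24 + D)/((2*D)) = (24 + D)*(1/(2*D)) = (24 + D)/(2*D))
H(m) = 309/m + (24 + m)/(1040*m) (H(m) = 309/m + ((24 + m)/(2*m))/520 = 309/m + ((24 + m)/(2*m))*(1/520) = 309/m + (24 + m)/(1040*m))
H(615) + √(-1858408 - 1605057) = (1/1040)*(321384 + 615)/615 + √(-1858408 - 1605057) = (1/1040)*(1/615)*321999 + √(-3463465) = 107333/213200 + I*√3463465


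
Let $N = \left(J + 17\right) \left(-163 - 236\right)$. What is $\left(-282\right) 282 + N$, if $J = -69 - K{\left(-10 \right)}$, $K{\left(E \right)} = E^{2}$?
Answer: $-18876$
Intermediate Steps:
$J = -169$ ($J = -69 - \left(-10\right)^{2} = -69 - 100 = -169$)
$N = 60648$ ($N = \left(-169 + 17\right) \left(-163 - 236\right) = \left(-152\right) \left(-399\right) = 60648$)
$\left(-282\right) 282 + N = \left(-282\right) 282 + 60648 = -79524 + 60648 = -18876$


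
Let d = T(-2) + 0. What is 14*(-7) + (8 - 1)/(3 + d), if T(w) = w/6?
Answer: -763/8 ≈ -95.375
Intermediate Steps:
T(w) = w/6 (T(w) = w*(⅙) = w/6)
d = -⅓ (d = (⅙)*(-2) + 0 = -⅓ + 0 = -⅓ ≈ -0.33333)
14*(-7) + (8 - 1)/(3 + d) = 14*(-7) + (8 - 1)/(3 - ⅓) = -98 + 7/(8/3) = -98 + 7*(3/8) = -98 + 21/8 = -763/8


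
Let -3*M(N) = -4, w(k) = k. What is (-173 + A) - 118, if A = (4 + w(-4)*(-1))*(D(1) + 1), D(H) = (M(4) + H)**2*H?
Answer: -2155/9 ≈ -239.44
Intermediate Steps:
M(N) = 4/3 (M(N) = -1/3*(-4) = 4/3)
D(H) = H*(4/3 + H)**2 (D(H) = (4/3 + H)**2*H = H*(4/3 + H)**2)
A = 464/9 (A = (4 - 4*(-1))*((1/9)*1*(4 + 3*1)**2 + 1) = (4 + 4)*((1/9)*1*(4 + 3)**2 + 1) = 8*((1/9)*1*7**2 + 1) = 8*((1/9)*1*49 + 1) = 8*(49/9 + 1) = 8*(58/9) = 464/9 ≈ 51.556)
(-173 + A) - 118 = (-173 + 464/9) - 118 = -1093/9 - 118 = -2155/9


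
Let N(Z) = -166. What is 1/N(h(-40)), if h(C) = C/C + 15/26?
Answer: -1/166 ≈ -0.0060241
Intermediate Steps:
h(C) = 41/26 (h(C) = 1 + 15*(1/26) = 1 + 15/26 = 41/26)
1/N(h(-40)) = 1/(-166) = -1/166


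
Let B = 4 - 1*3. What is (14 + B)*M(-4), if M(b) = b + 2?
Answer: -30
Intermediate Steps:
B = 1 (B = 4 - 3 = 1)
M(b) = 2 + b
(14 + B)*M(-4) = (14 + 1)*(2 - 4) = 15*(-2) = -30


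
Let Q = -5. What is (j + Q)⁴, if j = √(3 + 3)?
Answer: (5 - √6)⁴ ≈ 42.316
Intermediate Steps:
j = √6 ≈ 2.4495
(j + Q)⁴ = (√6 - 5)⁴ = (-5 + √6)⁴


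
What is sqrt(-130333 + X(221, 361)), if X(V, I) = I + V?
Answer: I*sqrt(129751) ≈ 360.21*I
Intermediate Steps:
sqrt(-130333 + X(221, 361)) = sqrt(-130333 + (361 + 221)) = sqrt(-130333 + 582) = sqrt(-129751) = I*sqrt(129751)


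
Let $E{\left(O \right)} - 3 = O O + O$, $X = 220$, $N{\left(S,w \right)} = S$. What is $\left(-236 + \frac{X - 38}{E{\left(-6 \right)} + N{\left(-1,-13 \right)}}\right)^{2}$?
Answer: $\frac{13579225}{256} \approx 53044.0$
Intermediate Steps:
$E{\left(O \right)} = 3 + O + O^{2}$ ($E{\left(O \right)} = 3 + \left(O O + O\right) = 3 + \left(O^{2} + O\right) = 3 + \left(O + O^{2}\right) = 3 + O + O^{2}$)
$\left(-236 + \frac{X - 38}{E{\left(-6 \right)} + N{\left(-1,-13 \right)}}\right)^{2} = \left(-236 + \frac{220 - 38}{\left(3 - 6 + \left(-6\right)^{2}\right) - 1}\right)^{2} = \left(-236 + \frac{182}{\left(3 - 6 + 36\right) - 1}\right)^{2} = \left(-236 + \frac{182}{33 - 1}\right)^{2} = \left(-236 + \frac{182}{32}\right)^{2} = \left(-236 + 182 \cdot \frac{1}{32}\right)^{2} = \left(-236 + \frac{91}{16}\right)^{2} = \left(- \frac{3685}{16}\right)^{2} = \frac{13579225}{256}$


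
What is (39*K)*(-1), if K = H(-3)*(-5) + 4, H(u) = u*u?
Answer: 1599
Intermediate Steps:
H(u) = u²
K = -41 (K = (-3)²*(-5) + 4 = 9*(-5) + 4 = -45 + 4 = -41)
(39*K)*(-1) = (39*(-41))*(-1) = -1599*(-1) = 1599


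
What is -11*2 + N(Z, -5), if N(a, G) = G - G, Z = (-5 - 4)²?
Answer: -22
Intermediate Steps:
Z = 81 (Z = (-9)² = 81)
N(a, G) = 0
-11*2 + N(Z, -5) = -11*2 + 0 = -22 + 0 = -22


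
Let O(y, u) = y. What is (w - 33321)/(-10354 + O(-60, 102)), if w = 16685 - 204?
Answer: 8420/5207 ≈ 1.6171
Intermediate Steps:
w = 16481
(w - 33321)/(-10354 + O(-60, 102)) = (16481 - 33321)/(-10354 - 60) = -16840/(-10414) = -16840*(-1/10414) = 8420/5207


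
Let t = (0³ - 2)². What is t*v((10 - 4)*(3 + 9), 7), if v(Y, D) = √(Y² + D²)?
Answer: 4*√5233 ≈ 289.36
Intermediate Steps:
t = 4 (t = (0 - 2)² = (-2)² = 4)
v(Y, D) = √(D² + Y²)
t*v((10 - 4)*(3 + 9), 7) = 4*√(7² + ((10 - 4)*(3 + 9))²) = 4*√(49 + (6*12)²) = 4*√(49 + 72²) = 4*√(49 + 5184) = 4*√5233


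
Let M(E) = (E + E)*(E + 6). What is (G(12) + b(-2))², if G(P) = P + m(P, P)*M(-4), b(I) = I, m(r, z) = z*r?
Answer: 5262436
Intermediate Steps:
M(E) = 2*E*(6 + E) (M(E) = (2*E)*(6 + E) = 2*E*(6 + E))
m(r, z) = r*z
G(P) = P - 16*P² (G(P) = P + (P*P)*(2*(-4)*(6 - 4)) = P + P²*(2*(-4)*2) = P + P²*(-16) = P - 16*P²)
(G(12) + b(-2))² = (12*(1 - 16*12) - 2)² = (12*(1 - 192) - 2)² = (12*(-191) - 2)² = (-2292 - 2)² = (-2294)² = 5262436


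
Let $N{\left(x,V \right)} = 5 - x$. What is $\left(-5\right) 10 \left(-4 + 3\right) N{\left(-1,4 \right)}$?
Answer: $300$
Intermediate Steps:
$\left(-5\right) 10 \left(-4 + 3\right) N{\left(-1,4 \right)} = \left(-5\right) 10 \left(-4 + 3\right) \left(5 - -1\right) = - 50 \left(- (5 + 1)\right) = - 50 \left(\left(-1\right) 6\right) = \left(-50\right) \left(-6\right) = 300$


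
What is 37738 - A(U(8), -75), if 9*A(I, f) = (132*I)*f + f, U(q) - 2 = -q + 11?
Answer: 129739/3 ≈ 43246.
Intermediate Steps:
U(q) = 13 - q (U(q) = 2 + (-q + 11) = 2 + (11 - q) = 13 - q)
A(I, f) = f/9 + 44*I*f/3 (A(I, f) = ((132*I)*f + f)/9 = (132*I*f + f)/9 = (f + 132*I*f)/9 = f/9 + 44*I*f/3)
37738 - A(U(8), -75) = 37738 - (-75)*(1 + 132*(13 - 1*8))/9 = 37738 - (-75)*(1 + 132*(13 - 8))/9 = 37738 - (-75)*(1 + 132*5)/9 = 37738 - (-75)*(1 + 660)/9 = 37738 - (-75)*661/9 = 37738 - 1*(-16525/3) = 37738 + 16525/3 = 129739/3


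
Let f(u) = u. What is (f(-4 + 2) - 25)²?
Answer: 729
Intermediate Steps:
(f(-4 + 2) - 25)² = ((-4 + 2) - 25)² = (-2 - 25)² = (-27)² = 729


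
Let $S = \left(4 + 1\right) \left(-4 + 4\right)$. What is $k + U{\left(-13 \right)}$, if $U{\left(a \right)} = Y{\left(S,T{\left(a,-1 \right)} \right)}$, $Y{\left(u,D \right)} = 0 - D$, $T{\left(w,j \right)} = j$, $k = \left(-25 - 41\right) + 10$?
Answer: $-55$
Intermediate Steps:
$k = -56$ ($k = -66 + 10 = -56$)
$S = 0$ ($S = 5 \cdot 0 = 0$)
$Y{\left(u,D \right)} = - D$
$U{\left(a \right)} = 1$ ($U{\left(a \right)} = \left(-1\right) \left(-1\right) = 1$)
$k + U{\left(-13 \right)} = -56 + 1 = -55$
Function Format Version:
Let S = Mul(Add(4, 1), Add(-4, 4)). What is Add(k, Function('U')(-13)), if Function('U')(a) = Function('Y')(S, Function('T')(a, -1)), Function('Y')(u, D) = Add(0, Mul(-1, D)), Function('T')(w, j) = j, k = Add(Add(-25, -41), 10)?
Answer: -55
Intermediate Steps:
k = -56 (k = Add(-66, 10) = -56)
S = 0 (S = Mul(5, 0) = 0)
Function('Y')(u, D) = Mul(-1, D)
Function('U')(a) = 1 (Function('U')(a) = Mul(-1, -1) = 1)
Add(k, Function('U')(-13)) = Add(-56, 1) = -55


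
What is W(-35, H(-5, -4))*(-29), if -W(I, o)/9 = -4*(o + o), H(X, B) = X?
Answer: 10440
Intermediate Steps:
W(I, o) = 72*o (W(I, o) = -(-36)*(o + o) = -(-36)*2*o = -(-72)*o = 72*o)
W(-35, H(-5, -4))*(-29) = (72*(-5))*(-29) = -360*(-29) = 10440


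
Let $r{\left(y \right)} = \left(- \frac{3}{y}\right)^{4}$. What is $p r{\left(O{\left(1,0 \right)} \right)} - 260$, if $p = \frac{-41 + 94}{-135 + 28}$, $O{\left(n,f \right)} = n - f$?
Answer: $- \frac{32113}{107} \approx -300.12$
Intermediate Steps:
$r{\left(y \right)} = \frac{81}{y^{4}}$
$p = - \frac{53}{107}$ ($p = \frac{53}{-107} = 53 \left(- \frac{1}{107}\right) = - \frac{53}{107} \approx -0.49533$)
$p r{\left(O{\left(1,0 \right)} \right)} - 260 = - \frac{53 \frac{81}{\left(1 - 0\right)^{4}}}{107} - 260 = - \frac{53 \frac{81}{\left(1 + 0\right)^{4}}}{107} - 260 = - \frac{53 \cdot 81 \cdot 1^{-4}}{107} - 260 = - \frac{53 \cdot 81 \cdot 1}{107} - 260 = \left(- \frac{53}{107}\right) 81 - 260 = - \frac{4293}{107} - 260 = - \frac{32113}{107}$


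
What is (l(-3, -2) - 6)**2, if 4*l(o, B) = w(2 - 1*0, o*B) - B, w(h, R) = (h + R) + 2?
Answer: 9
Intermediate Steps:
w(h, R) = 2 + R + h (w(h, R) = (R + h) + 2 = 2 + R + h)
l(o, B) = 1 - B/4 + B*o/4 (l(o, B) = ((2 + o*B + (2 - 1*0)) - B)/4 = ((2 + B*o + (2 + 0)) - B)/4 = ((2 + B*o + 2) - B)/4 = ((4 + B*o) - B)/4 = (4 - B + B*o)/4 = 1 - B/4 + B*o/4)
(l(-3, -2) - 6)**2 = ((1 - 1/4*(-2) + (1/4)*(-2)*(-3)) - 6)**2 = ((1 + 1/2 + 3/2) - 6)**2 = (3 - 6)**2 = (-3)**2 = 9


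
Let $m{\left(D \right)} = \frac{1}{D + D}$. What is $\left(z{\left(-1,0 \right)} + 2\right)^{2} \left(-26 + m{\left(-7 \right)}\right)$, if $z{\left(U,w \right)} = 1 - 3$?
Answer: $0$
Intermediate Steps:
$z{\left(U,w \right)} = -2$
$m{\left(D \right)} = \frac{1}{2 D}$
$\left(z{\left(-1,0 \right)} + 2\right)^{2} \left(-26 + m{\left(-7 \right)}\right) = \left(-2 + 2\right)^{2} \left(-26 + \frac{1}{2 \left(-7\right)}\right) = 0^{2} \left(-26 + \frac{1}{2} \left(- \frac{1}{7}\right)\right) = 0 \left(-26 - \frac{1}{14}\right) = 0 \left(- \frac{365}{14}\right) = 0$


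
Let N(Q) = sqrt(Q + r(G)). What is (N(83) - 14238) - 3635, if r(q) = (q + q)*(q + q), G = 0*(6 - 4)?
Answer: -17873 + sqrt(83) ≈ -17864.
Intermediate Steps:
G = 0 (G = 0*2 = 0)
r(q) = 4*q**2 (r(q) = (2*q)*(2*q) = 4*q**2)
N(Q) = sqrt(Q) (N(Q) = sqrt(Q + 4*0**2) = sqrt(Q + 4*0) = sqrt(Q + 0) = sqrt(Q))
(N(83) - 14238) - 3635 = (sqrt(83) - 14238) - 3635 = (-14238 + sqrt(83)) - 3635 = -17873 + sqrt(83)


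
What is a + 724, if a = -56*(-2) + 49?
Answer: 885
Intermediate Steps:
a = 161 (a = 112 + 49 = 161)
a + 724 = 161 + 724 = 885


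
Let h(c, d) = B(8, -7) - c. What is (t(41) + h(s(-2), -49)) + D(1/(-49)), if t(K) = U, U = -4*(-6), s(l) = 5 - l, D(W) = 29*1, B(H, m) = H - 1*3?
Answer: 51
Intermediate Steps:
B(H, m) = -3 + H (B(H, m) = H - 3 = -3 + H)
D(W) = 29
U = 24
t(K) = 24
h(c, d) = 5 - c (h(c, d) = (-3 + 8) - c = 5 - c)
(t(41) + h(s(-2), -49)) + D(1/(-49)) = (24 + (5 - (5 - 1*(-2)))) + 29 = (24 + (5 - (5 + 2))) + 29 = (24 + (5 - 1*7)) + 29 = (24 + (5 - 7)) + 29 = (24 - 2) + 29 = 22 + 29 = 51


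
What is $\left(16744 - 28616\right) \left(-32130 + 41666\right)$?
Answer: $-113211392$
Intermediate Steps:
$\left(16744 - 28616\right) \left(-32130 + 41666\right) = \left(16744 - 28616\right) 9536 = \left(-11872\right) 9536 = -113211392$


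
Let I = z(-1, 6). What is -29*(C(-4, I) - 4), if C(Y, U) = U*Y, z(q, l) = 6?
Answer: 812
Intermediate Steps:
I = 6
-29*(C(-4, I) - 4) = -29*(6*(-4) - 4) = -29*(-24 - 4) = -29*(-28) = 812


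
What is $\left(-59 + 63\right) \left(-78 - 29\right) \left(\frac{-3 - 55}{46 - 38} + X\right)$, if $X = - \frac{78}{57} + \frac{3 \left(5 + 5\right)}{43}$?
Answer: $\frac{2769695}{817} \approx 3390.1$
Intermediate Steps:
$X = - \frac{548}{817}$ ($X = \left(-78\right) \frac{1}{57} + 3 \cdot 10 \cdot \frac{1}{43} = - \frac{26}{19} + 30 \cdot \frac{1}{43} = - \frac{26}{19} + \frac{30}{43} = - \frac{548}{817} \approx -0.67075$)
$\left(-59 + 63\right) \left(-78 - 29\right) \left(\frac{-3 - 55}{46 - 38} + X\right) = \left(-59 + 63\right) \left(-78 - 29\right) \left(\frac{-3 - 55}{46 - 38} - \frac{548}{817}\right) = 4 \left(-107\right) \left(- \frac{58}{8} - \frac{548}{817}\right) = - 428 \left(\left(-58\right) \frac{1}{8} - \frac{548}{817}\right) = - 428 \left(- \frac{29}{4} - \frac{548}{817}\right) = \left(-428\right) \left(- \frac{25885}{3268}\right) = \frac{2769695}{817}$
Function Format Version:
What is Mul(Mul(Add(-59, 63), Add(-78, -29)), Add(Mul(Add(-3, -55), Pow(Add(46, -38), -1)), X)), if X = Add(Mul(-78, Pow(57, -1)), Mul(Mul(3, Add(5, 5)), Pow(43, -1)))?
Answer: Rational(2769695, 817) ≈ 3390.1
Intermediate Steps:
X = Rational(-548, 817) (X = Add(Mul(-78, Rational(1, 57)), Mul(Mul(3, 10), Rational(1, 43))) = Add(Rational(-26, 19), Mul(30, Rational(1, 43))) = Add(Rational(-26, 19), Rational(30, 43)) = Rational(-548, 817) ≈ -0.67075)
Mul(Mul(Add(-59, 63), Add(-78, -29)), Add(Mul(Add(-3, -55), Pow(Add(46, -38), -1)), X)) = Mul(Mul(Add(-59, 63), Add(-78, -29)), Add(Mul(Add(-3, -55), Pow(Add(46, -38), -1)), Rational(-548, 817))) = Mul(Mul(4, -107), Add(Mul(-58, Pow(8, -1)), Rational(-548, 817))) = Mul(-428, Add(Mul(-58, Rational(1, 8)), Rational(-548, 817))) = Mul(-428, Add(Rational(-29, 4), Rational(-548, 817))) = Mul(-428, Rational(-25885, 3268)) = Rational(2769695, 817)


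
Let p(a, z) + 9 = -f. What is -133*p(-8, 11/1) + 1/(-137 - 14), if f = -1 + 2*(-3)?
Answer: 40165/151 ≈ 265.99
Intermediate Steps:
f = -7 (f = -1 - 6 = -7)
p(a, z) = -2 (p(a, z) = -9 - 1*(-7) = -9 + 7 = -2)
-133*p(-8, 11/1) + 1/(-137 - 14) = -133*(-2) + 1/(-137 - 14) = 266 + 1/(-151) = 266 - 1/151 = 40165/151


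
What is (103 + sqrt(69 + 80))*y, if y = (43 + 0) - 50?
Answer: -721 - 7*sqrt(149) ≈ -806.45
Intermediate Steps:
y = -7 (y = 43 - 50 = -7)
(103 + sqrt(69 + 80))*y = (103 + sqrt(69 + 80))*(-7) = (103 + sqrt(149))*(-7) = -721 - 7*sqrt(149)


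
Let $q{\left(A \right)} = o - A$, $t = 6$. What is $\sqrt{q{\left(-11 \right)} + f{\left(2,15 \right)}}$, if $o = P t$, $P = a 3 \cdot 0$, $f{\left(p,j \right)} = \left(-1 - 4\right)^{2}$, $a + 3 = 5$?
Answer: $6$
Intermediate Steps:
$a = 2$ ($a = -3 + 5 = 2$)
$f{\left(p,j \right)} = 25$ ($f{\left(p,j \right)} = \left(-5\right)^{2} = 25$)
$P = 0$ ($P = 2 \cdot 3 \cdot 0 = 6 \cdot 0 = 0$)
$o = 0$ ($o = 0 \cdot 6 = 0$)
$q{\left(A \right)} = - A$ ($q{\left(A \right)} = 0 - A = - A$)
$\sqrt{q{\left(-11 \right)} + f{\left(2,15 \right)}} = \sqrt{\left(-1\right) \left(-11\right) + 25} = \sqrt{11 + 25} = \sqrt{36} = 6$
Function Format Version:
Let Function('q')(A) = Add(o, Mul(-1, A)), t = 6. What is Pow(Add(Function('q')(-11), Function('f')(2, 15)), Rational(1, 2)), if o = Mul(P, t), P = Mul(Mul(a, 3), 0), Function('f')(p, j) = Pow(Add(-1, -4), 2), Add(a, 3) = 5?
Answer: 6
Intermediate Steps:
a = 2 (a = Add(-3, 5) = 2)
Function('f')(p, j) = 25 (Function('f')(p, j) = Pow(-5, 2) = 25)
P = 0 (P = Mul(Mul(2, 3), 0) = Mul(6, 0) = 0)
o = 0 (o = Mul(0, 6) = 0)
Function('q')(A) = Mul(-1, A) (Function('q')(A) = Add(0, Mul(-1, A)) = Mul(-1, A))
Pow(Add(Function('q')(-11), Function('f')(2, 15)), Rational(1, 2)) = Pow(Add(Mul(-1, -11), 25), Rational(1, 2)) = Pow(Add(11, 25), Rational(1, 2)) = Pow(36, Rational(1, 2)) = 6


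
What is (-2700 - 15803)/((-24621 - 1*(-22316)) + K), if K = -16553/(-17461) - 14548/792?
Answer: 63970014834/8029253953 ≈ 7.9671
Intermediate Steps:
K = -60228163/3457278 (K = -16553*(-1/17461) - 14548*1/792 = 16553/17461 - 3637/198 = -60228163/3457278 ≈ -17.421)
(-2700 - 15803)/((-24621 - 1*(-22316)) + K) = (-2700 - 15803)/((-24621 - 1*(-22316)) - 60228163/3457278) = -18503/((-24621 + 22316) - 60228163/3457278) = -18503/(-2305 - 60228163/3457278) = -18503/(-8029253953/3457278) = -18503*(-3457278/8029253953) = 63970014834/8029253953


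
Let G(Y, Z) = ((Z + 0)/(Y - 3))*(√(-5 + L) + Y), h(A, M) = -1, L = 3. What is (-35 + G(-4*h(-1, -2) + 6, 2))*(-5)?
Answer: 1125/7 - 10*I*√2/7 ≈ 160.71 - 2.0203*I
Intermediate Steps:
G(Y, Z) = Z*(Y + I*√2)/(-3 + Y) (G(Y, Z) = ((Z + 0)/(Y - 3))*(√(-5 + 3) + Y) = (Z/(-3 + Y))*(√(-2) + Y) = (Z/(-3 + Y))*(I*√2 + Y) = (Z/(-3 + Y))*(Y + I*√2) = Z*(Y + I*√2)/(-3 + Y))
(-35 + G(-4*h(-1, -2) + 6, 2))*(-5) = (-35 + 2*((-4*(-1) + 6) + I*√2)/(-3 + (-4*(-1) + 6)))*(-5) = (-35 + 2*((4 + 6) + I*√2)/(-3 + (4 + 6)))*(-5) = (-35 + 2*(10 + I*√2)/(-3 + 10))*(-5) = (-35 + 2*(10 + I*√2)/7)*(-5) = (-35 + 2*(⅐)*(10 + I*√2))*(-5) = (-35 + (20/7 + 2*I*√2/7))*(-5) = (-225/7 + 2*I*√2/7)*(-5) = 1125/7 - 10*I*√2/7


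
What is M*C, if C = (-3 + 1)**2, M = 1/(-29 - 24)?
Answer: -4/53 ≈ -0.075472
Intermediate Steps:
M = -1/53 (M = 1/(-53) = -1/53 ≈ -0.018868)
C = 4 (C = (-2)**2 = 4)
M*C = -1/53*4 = -4/53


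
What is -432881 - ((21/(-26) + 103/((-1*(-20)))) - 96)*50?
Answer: -11135751/26 ≈ -4.2830e+5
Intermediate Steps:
-432881 - ((21/(-26) + 103/((-1*(-20)))) - 96)*50 = -432881 - ((21*(-1/26) + 103/20) - 96)*50 = -432881 - ((-21/26 + 103*(1/20)) - 96)*50 = -432881 - ((-21/26 + 103/20) - 96)*50 = -432881 - (1129/260 - 96)*50 = -432881 - (-23831)*50/260 = -432881 - 1*(-119155/26) = -432881 + 119155/26 = -11135751/26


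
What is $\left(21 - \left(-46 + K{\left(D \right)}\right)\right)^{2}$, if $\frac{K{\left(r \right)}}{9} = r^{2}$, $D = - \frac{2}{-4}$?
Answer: $\frac{67081}{16} \approx 4192.6$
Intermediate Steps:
$D = \frac{1}{2}$ ($D = \left(-2\right) \left(- \frac{1}{4}\right) = \frac{1}{2} \approx 0.5$)
$K{\left(r \right)} = 9 r^{2}$
$\left(21 - \left(-46 + K{\left(D \right)}\right)\right)^{2} = \left(21 + \left(46 - \frac{9}{4}\right)\right)^{2} = \left(21 + \frac{175}{4}\right)^{2} = \left(\frac{259}{4}\right)^{2} = \frac{67081}{16}$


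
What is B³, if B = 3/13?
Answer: 27/2197 ≈ 0.012289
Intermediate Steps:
B = 3/13 (B = 3*(1/13) = 3/13 ≈ 0.23077)
B³ = (3/13)³ = 27/2197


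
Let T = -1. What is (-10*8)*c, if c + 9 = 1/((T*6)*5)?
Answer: 2168/3 ≈ 722.67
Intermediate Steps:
c = -271/30 (c = -9 + 1/(-1*6*5) = -9 + 1/(-6*5) = -9 + 1/(-30) = -9 - 1/30 = -271/30 ≈ -9.0333)
(-10*8)*c = -10*8*(-271/30) = -80*(-271/30) = 2168/3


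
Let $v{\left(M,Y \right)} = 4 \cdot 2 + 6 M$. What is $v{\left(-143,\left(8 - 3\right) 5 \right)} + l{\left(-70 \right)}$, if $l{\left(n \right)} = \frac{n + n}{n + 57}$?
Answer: $- \frac{10910}{13} \approx -839.23$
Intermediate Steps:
$v{\left(M,Y \right)} = 8 + 6 M$
$l{\left(n \right)} = \frac{2 n}{57 + n}$
$v{\left(-143,\left(8 - 3\right) 5 \right)} + l{\left(-70 \right)} = \left(8 + 6 \left(-143\right)\right) + 2 \left(-70\right) \frac{1}{57 - 70} = \left(8 - 858\right) + 2 \left(-70\right) \frac{1}{-13} = -850 + 2 \left(-70\right) \left(- \frac{1}{13}\right) = -850 + \frac{140}{13} = - \frac{10910}{13}$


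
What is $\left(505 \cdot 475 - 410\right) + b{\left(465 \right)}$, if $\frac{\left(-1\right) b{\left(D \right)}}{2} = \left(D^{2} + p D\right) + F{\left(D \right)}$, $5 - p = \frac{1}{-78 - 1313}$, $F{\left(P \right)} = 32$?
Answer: $- \frac{275000239}{1391} \approx -1.977 \cdot 10^{5}$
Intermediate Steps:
$p = \frac{6956}{1391}$ ($p = 5 - \frac{1}{-78 - 1313} = 5 - \frac{1}{-1391} = 5 - - \frac{1}{1391} = 5 + \frac{1}{1391} = \frac{6956}{1391} \approx 5.0007$)
$b{\left(D \right)} = -64 - 2 D^{2} - \frac{13912 D}{1391}$ ($b{\left(D \right)} = - 2 \left(\left(D^{2} + \frac{6956 D}{1391}\right) + 32\right) = - 2 \left(32 + D^{2} + \frac{6956 D}{1391}\right) = -64 - 2 D^{2} - \frac{13912 D}{1391}$)
$\left(505 \cdot 475 - 410\right) + b{\left(465 \right)} = \left(505 \cdot 475 - 410\right) - \left(\frac{6558104}{1391} + 432450\right) = \left(239875 - 410\right) - \frac{608096054}{1391} = 239465 - \frac{608096054}{1391} = - \frac{275000239}{1391}$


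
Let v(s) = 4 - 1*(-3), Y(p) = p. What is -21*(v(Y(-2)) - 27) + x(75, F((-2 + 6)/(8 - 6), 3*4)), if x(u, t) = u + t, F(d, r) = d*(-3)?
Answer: 489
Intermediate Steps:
F(d, r) = -3*d
v(s) = 7 (v(s) = 4 + 3 = 7)
x(u, t) = t + u
-21*(v(Y(-2)) - 27) + x(75, F((-2 + 6)/(8 - 6), 3*4)) = -21*(7 - 27) + (-3*(-2 + 6)/(8 - 6) + 75) = -21*(-20) + (-12/2 + 75) = 420 + (-12/2 + 75) = 420 + (-3*2 + 75) = 420 + (-6 + 75) = 420 + 69 = 489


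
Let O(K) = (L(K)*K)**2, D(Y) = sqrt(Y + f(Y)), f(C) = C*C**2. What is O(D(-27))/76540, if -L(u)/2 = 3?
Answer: -35478/3827 ≈ -9.2704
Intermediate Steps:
f(C) = C**3
L(u) = -6 (L(u) = -2*3 = -6)
D(Y) = sqrt(Y + Y**3)
O(K) = 36*K**2 (O(K) = (-6*K)**2 = 36*K**2)
O(D(-27))/76540 = (36*(sqrt(-27 + (-27)**3))**2)/76540 = (36*(sqrt(-27 - 19683))**2)*(1/76540) = (36*(sqrt(-19710))**2)*(1/76540) = (36*(3*I*sqrt(2190))**2)*(1/76540) = (36*(-19710))*(1/76540) = -709560*1/76540 = -35478/3827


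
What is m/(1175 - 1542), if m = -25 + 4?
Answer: 21/367 ≈ 0.057221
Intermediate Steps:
m = -21
m/(1175 - 1542) = -21/(1175 - 1542) = -21/(-367) = -21*(-1/367) = 21/367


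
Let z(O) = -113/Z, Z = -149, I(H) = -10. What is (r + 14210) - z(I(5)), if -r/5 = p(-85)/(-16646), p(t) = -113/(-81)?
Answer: 2854644879887/200900574 ≈ 14209.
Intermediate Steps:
p(t) = 113/81 (p(t) = -113*(-1/81) = 113/81)
z(O) = 113/149 (z(O) = -113/(-149) = -113*(-1/149) = 113/149)
r = 565/1348326 (r = -565/(81*(-16646)) = -565*(-1)/(81*16646) = -5*(-113/1348326) = 565/1348326 ≈ 0.00041904)
(r + 14210) - z(I(5)) = (565/1348326 + 14210) - 1*113/149 = 19159713025/1348326 - 113/149 = 2854644879887/200900574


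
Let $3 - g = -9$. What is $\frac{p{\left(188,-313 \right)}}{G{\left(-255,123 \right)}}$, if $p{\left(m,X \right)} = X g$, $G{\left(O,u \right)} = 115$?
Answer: $- \frac{3756}{115} \approx -32.661$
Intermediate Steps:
$g = 12$ ($g = 3 - -9 = 3 + 9 = 12$)
$p{\left(m,X \right)} = 12 X$ ($p{\left(m,X \right)} = X 12 = 12 X$)
$\frac{p{\left(188,-313 \right)}}{G{\left(-255,123 \right)}} = \frac{12 \left(-313\right)}{115} = \left(-3756\right) \frac{1}{115} = - \frac{3756}{115}$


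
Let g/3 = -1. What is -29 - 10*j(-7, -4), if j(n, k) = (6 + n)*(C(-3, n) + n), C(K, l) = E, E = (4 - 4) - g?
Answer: -69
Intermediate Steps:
g = -3 (g = 3*(-1) = -3)
E = 3 (E = (4 - 4) - 1*(-3) = 0 + 3 = 3)
C(K, l) = 3
j(n, k) = (3 + n)*(6 + n) (j(n, k) = (6 + n)*(3 + n) = (3 + n)*(6 + n))
-29 - 10*j(-7, -4) = -29 - 10*(18 + (-7)² + 9*(-7)) = -29 - 10*(18 + 49 - 63) = -29 - 10*4 = -29 - 40 = -69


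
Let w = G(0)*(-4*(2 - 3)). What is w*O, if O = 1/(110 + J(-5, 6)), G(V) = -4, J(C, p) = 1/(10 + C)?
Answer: -80/551 ≈ -0.14519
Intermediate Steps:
w = -16 (w = -(-16)*(2 - 3) = -(-16)*(-1) = -4*4 = -16)
O = 5/551 (O = 1/(110 + 1/(10 - 5)) = 1/(110 + 1/5) = 1/(551/5) = 5/551 ≈ 0.0090744)
w*O = -16*5/551 = -80/551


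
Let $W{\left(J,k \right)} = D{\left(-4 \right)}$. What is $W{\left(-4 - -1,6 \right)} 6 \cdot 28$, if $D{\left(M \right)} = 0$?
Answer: $0$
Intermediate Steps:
$W{\left(J,k \right)} = 0$
$W{\left(-4 - -1,6 \right)} 6 \cdot 28 = 0 \cdot 6 \cdot 28 = 0 \cdot 28 = 0$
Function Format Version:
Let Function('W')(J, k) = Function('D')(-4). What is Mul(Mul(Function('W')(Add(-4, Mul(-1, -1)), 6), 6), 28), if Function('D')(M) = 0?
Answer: 0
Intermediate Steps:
Function('W')(J, k) = 0
Mul(Mul(Function('W')(Add(-4, Mul(-1, -1)), 6), 6), 28) = Mul(Mul(0, 6), 28) = Mul(0, 28) = 0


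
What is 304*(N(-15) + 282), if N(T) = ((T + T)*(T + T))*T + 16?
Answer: -4013408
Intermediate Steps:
N(T) = 16 + 4*T³ (N(T) = ((2*T)*(2*T))*T + 16 = (4*T²)*T + 16 = 4*T³ + 16 = 16 + 4*T³)
304*(N(-15) + 282) = 304*((16 + 4*(-15)³) + 282) = 304*((16 + 4*(-3375)) + 282) = 304*((16 - 13500) + 282) = 304*(-13484 + 282) = 304*(-13202) = -4013408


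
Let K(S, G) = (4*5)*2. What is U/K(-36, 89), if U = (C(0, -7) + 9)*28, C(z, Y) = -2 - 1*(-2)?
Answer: 63/10 ≈ 6.3000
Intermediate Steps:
K(S, G) = 40 (K(S, G) = 20*2 = 40)
C(z, Y) = 0 (C(z, Y) = -2 + 2 = 0)
U = 252 (U = (0 + 9)*28 = 9*28 = 252)
U/K(-36, 89) = 252/40 = 252*(1/40) = 63/10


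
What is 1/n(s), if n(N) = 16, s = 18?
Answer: 1/16 ≈ 0.062500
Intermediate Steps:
1/n(s) = 1/16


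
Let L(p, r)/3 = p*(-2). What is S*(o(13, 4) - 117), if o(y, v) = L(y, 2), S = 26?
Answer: -5070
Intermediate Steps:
L(p, r) = -6*p (L(p, r) = 3*(p*(-2)) = 3*(-2*p) = -6*p)
o(y, v) = -6*y
S*(o(13, 4) - 117) = 26*(-6*13 - 117) = 26*(-78 - 117) = 26*(-195) = -5070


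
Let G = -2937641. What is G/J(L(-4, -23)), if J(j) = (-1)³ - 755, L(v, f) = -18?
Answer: 419663/108 ≈ 3885.8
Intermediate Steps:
J(j) = -756 (J(j) = -1 - 755 = -756)
G/J(L(-4, -23)) = -2937641/(-756) = -2937641*(-1/756) = 419663/108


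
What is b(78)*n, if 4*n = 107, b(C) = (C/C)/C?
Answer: 107/312 ≈ 0.34295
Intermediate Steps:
b(C) = 1/C
n = 107/4 (n = (¼)*107 = 107/4 ≈ 26.750)
b(78)*n = (107/4)/78 = (1/78)*(107/4) = 107/312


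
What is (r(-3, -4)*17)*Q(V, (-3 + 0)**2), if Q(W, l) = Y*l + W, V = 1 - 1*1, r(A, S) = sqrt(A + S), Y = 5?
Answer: 765*I*sqrt(7) ≈ 2024.0*I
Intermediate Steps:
V = 0 (V = 1 - 1 = 0)
Q(W, l) = W + 5*l (Q(W, l) = 5*l + W = W + 5*l)
(r(-3, -4)*17)*Q(V, (-3 + 0)**2) = (sqrt(-3 - 4)*17)*(0 + 5*(-3 + 0)**2) = (sqrt(-7)*17)*(0 + 5*(-3)**2) = ((I*sqrt(7))*17)*(0 + 5*9) = (17*I*sqrt(7))*(0 + 45) = (17*I*sqrt(7))*45 = 765*I*sqrt(7)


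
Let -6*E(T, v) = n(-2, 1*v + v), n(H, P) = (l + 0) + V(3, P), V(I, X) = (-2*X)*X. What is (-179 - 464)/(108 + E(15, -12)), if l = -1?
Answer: -3858/1801 ≈ -2.1421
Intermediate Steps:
V(I, X) = -2*X**2
n(H, P) = -1 - 2*P**2 (n(H, P) = (-1 + 0) - 2*P**2 = -1 - 2*P**2)
E(T, v) = 1/6 + 4*v**2/3 (E(T, v) = -(-1 - 2*(1*v + v)**2)/6 = -(-1 - 2*(v + v)**2)/6 = -(-1 - 2*4*v**2)/6 = -(-1 - 8*v**2)/6 = 1/6 + 4*v**2/3)
(-179 - 464)/(108 + E(15, -12)) = (-179 - 464)/(108 + (1/6 + (4/3)*(-12)**2)) = -643/(108 + (1/6 + (4/3)*144)) = -643/(108 + (1/6 + 192)) = -643/(108 + 1153/6) = -643/1801/6 = -643*6/1801 = -3858/1801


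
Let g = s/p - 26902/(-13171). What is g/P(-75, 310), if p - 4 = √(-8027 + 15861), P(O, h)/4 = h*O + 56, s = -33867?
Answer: -41553518/199025545361 + 11289*√7834/241774256 ≈ 0.0039239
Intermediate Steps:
P(O, h) = 224 + 4*O*h (P(O, h) = 4*(h*O + 56) = 4*(O*h + 56) = 4*(56 + O*h) = 224 + 4*O*h)
p = 4 + √7834 (p = 4 + √(-8027 + 15861) = 4 + √7834 ≈ 92.510)
g = 26902/13171 - 33867/(4 + √7834) (g = -33867/(4 + √7834) - 26902/(-13171) = -33867/(4 + √7834) - 26902*(-1/13171) = -33867/(4 + √7834) + 26902/13171 = 26902/13171 - 33867/(4 + √7834) ≈ -364.05)
g/P(-75, 310) = (332428144/17161813 - 11289*√7834/2606)/(224 + 4*(-75)*310) = (332428144/17161813 - 11289*√7834/2606)/(224 - 93000) = (332428144/17161813 - 11289*√7834/2606)/(-92776) = (332428144/17161813 - 11289*√7834/2606)*(-1/92776) = -41553518/199025545361 + 11289*√7834/241774256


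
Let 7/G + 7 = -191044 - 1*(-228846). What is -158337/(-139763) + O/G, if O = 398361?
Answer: 2104279275611544/978341 ≈ 2.1509e+9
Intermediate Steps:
G = 7/37795 (G = 7/(-7 + (-191044 - 1*(-228846))) = 7/(-7 + (-191044 + 228846)) = 7/(-7 + 37802) = 7/37795 ≈ 0.00018521)
-158337/(-139763) + O/G = -158337/(-139763) + 398361/(7/37795) = -158337*(-1/139763) + 398361*(37795/7) = 158337/139763 + 15056053995/7 = 2104279275611544/978341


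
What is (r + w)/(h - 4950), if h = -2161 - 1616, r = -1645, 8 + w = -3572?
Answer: 5225/8727 ≈ 0.59872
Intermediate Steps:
w = -3580 (w = -8 - 3572 = -3580)
h = -3777
(r + w)/(h - 4950) = (-1645 - 3580)/(-3777 - 4950) = -5225/(-8727) = -5225*(-1/8727) = 5225/8727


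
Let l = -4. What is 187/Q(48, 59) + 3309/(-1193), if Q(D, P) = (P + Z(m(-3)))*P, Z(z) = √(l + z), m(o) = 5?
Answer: -11490769/4223220 ≈ -2.7209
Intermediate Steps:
Z(z) = √(-4 + z)
Q(D, P) = P*(1 + P) (Q(D, P) = (P + √(-4 + 5))*P = (P + √1)*P = (P + 1)*P = (1 + P)*P = P*(1 + P))
187/Q(48, 59) + 3309/(-1193) = 187/((59*(1 + 59))) + 3309/(-1193) = 187/((59*60)) + 3309*(-1/1193) = 187/3540 - 3309/1193 = -11490769/4223220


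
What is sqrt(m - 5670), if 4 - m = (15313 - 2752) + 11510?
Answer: I*sqrt(29737) ≈ 172.44*I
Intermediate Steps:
m = -24067 (m = 4 - ((15313 - 2752) + 11510) = 4 - (12561 + 11510) = 4 - 1*24071 = 4 - 24071 = -24067)
sqrt(m - 5670) = sqrt(-24067 - 5670) = sqrt(-29737) = I*sqrt(29737)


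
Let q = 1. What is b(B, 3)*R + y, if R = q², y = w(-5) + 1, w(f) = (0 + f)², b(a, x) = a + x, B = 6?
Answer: 35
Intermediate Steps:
w(f) = f²
y = 26 (y = (-5)² + 1 = 25 + 1 = 26)
R = 1 (R = 1² = 1)
b(B, 3)*R + y = (6 + 3)*1 + 26 = 9*1 + 26 = 9 + 26 = 35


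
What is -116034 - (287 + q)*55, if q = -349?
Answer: -112624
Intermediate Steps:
-116034 - (287 + q)*55 = -116034 - (287 - 349)*55 = -116034 - (-62)*55 = -116034 - 1*(-3410) = -116034 + 3410 = -112624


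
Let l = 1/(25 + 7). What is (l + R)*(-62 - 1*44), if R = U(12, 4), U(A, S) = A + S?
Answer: -27189/16 ≈ -1699.3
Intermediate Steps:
l = 1/32 ≈ 0.031250
R = 16 (R = 12 + 4 = 16)
(l + R)*(-62 - 1*44) = (1/32 + 16)*(-62 - 1*44) = 513*(-62 - 44)/32 = (513/32)*(-106) = -27189/16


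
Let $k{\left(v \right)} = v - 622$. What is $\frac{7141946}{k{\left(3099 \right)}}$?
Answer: $\frac{7141946}{2477} \approx 2883.3$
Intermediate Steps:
$k{\left(v \right)} = -622 + v$
$\frac{7141946}{k{\left(3099 \right)}} = \frac{7141946}{-622 + 3099} = \frac{7141946}{2477}$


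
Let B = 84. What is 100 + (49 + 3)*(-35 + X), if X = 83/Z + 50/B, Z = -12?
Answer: -14341/7 ≈ -2048.7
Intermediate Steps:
X = -177/28 (X = 83/(-12) + 50/84 = 83*(-1/12) + 50*(1/84) = -83/12 + 25/42 = -177/28 ≈ -6.3214)
100 + (49 + 3)*(-35 + X) = 100 + (49 + 3)*(-35 - 177/28) = 100 + 52*(-1157/28) = 100 - 15041/7 = -14341/7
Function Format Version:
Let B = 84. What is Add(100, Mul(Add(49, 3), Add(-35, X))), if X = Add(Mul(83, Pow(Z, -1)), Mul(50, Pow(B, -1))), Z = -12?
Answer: Rational(-14341, 7) ≈ -2048.7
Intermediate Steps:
X = Rational(-177, 28) (X = Add(Mul(83, Pow(-12, -1)), Mul(50, Pow(84, -1))) = Add(Mul(83, Rational(-1, 12)), Mul(50, Rational(1, 84))) = Add(Rational(-83, 12), Rational(25, 42)) = Rational(-177, 28) ≈ -6.3214)
Add(100, Mul(Add(49, 3), Add(-35, X))) = Add(100, Mul(Add(49, 3), Add(-35, Rational(-177, 28)))) = Add(100, Mul(52, Rational(-1157, 28))) = Add(100, Rational(-15041, 7)) = Rational(-14341, 7)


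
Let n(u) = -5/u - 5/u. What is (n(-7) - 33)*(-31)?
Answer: 6851/7 ≈ 978.71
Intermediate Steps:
n(u) = -10/u
(n(-7) - 33)*(-31) = (-10/(-7) - 33)*(-31) = (-10*(-⅐) - 33)*(-31) = (10/7 - 33)*(-31) = -221/7*(-31) = 6851/7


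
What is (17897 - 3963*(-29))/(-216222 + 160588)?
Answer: -66412/27817 ≈ -2.3875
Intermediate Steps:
(17897 - 3963*(-29))/(-216222 + 160588) = (17897 + 114927)/(-55634) = 132824*(-1/55634) = -66412/27817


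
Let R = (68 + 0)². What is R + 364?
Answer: 4988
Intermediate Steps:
R = 4624 (R = 68² = 4624)
R + 364 = 4624 + 364 = 4988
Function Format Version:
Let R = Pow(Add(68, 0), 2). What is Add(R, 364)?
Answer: 4988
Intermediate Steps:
R = 4624 (R = Pow(68, 2) = 4624)
Add(R, 364) = Add(4624, 364) = 4988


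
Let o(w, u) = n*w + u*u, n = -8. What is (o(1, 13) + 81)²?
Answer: 58564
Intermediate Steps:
o(w, u) = u² - 8*w (o(w, u) = -8*w + u*u = -8*w + u² = u² - 8*w)
(o(1, 13) + 81)² = ((13² - 8*1) + 81)² = ((169 - 8) + 81)² = (161 + 81)² = 242² = 58564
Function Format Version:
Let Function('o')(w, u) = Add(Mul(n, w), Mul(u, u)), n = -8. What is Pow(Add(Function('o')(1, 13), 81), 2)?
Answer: 58564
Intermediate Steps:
Function('o')(w, u) = Add(Pow(u, 2), Mul(-8, w)) (Function('o')(w, u) = Add(Mul(-8, w), Mul(u, u)) = Add(Mul(-8, w), Pow(u, 2)) = Add(Pow(u, 2), Mul(-8, w)))
Pow(Add(Function('o')(1, 13), 81), 2) = Pow(Add(Add(Pow(13, 2), Mul(-8, 1)), 81), 2) = Pow(Add(Add(169, -8), 81), 2) = Pow(Add(161, 81), 2) = Pow(242, 2) = 58564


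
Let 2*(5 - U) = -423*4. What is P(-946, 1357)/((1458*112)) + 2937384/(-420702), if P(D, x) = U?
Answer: -79884173377/11449825632 ≈ -6.9769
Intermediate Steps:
U = 851 (U = 5 - (-423)*4/2 = 5 - 1/2*(-1692) = 5 + 846 = 851)
P(D, x) = 851
P(-946, 1357)/((1458*112)) + 2937384/(-420702) = 851/((1458*112)) + 2937384/(-420702) = 851/163296 + 2937384*(-1/420702) = 851*(1/163296) - 489564/70117 = 851/163296 - 489564/70117 = -79884173377/11449825632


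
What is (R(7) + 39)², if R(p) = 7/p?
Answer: 1600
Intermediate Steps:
(R(7) + 39)² = (7/7 + 39)² = (7*(⅐) + 39)² = (1 + 39)² = 40² = 1600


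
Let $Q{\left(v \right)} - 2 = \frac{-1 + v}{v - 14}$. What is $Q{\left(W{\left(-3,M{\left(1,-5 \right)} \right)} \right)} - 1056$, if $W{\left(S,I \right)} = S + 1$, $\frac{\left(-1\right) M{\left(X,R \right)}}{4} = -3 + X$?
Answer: $- \frac{16861}{16} \approx -1053.8$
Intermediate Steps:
$M{\left(X,R \right)} = 12 - 4 X$ ($M{\left(X,R \right)} = - 4 \left(-3 + X\right) = 12 - 4 X$)
$W{\left(S,I \right)} = 1 + S$
$Q{\left(v \right)} = 2 + \frac{-1 + v}{-14 + v}$ ($Q{\left(v \right)} = 2 + \frac{-1 + v}{v - 14} = 2 + \frac{-1 + v}{-14 + v}$)
$Q{\left(W{\left(-3,M{\left(1,-5 \right)} \right)} \right)} - 1056 = \frac{-29 + 3 \left(1 - 3\right)}{-14 + \left(1 - 3\right)} - 1056 = \frac{-29 + 3 \left(-2\right)}{-14 - 2} - 1056 = \frac{-29 - 6}{-16} - 1056 = \left(- \frac{1}{16}\right) \left(-35\right) - 1056 = \frac{35}{16} - 1056 = - \frac{16861}{16}$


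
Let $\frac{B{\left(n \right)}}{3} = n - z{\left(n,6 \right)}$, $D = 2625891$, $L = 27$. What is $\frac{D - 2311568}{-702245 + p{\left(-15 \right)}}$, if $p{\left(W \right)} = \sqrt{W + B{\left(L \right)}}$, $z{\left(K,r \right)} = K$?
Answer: $- \frac{44146351027}{98629608008} - \frac{314323 i \sqrt{15}}{493148040040} \approx -0.4476 - 2.4686 \cdot 10^{-6} i$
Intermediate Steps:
$B{\left(n \right)} = 0$ ($B{\left(n \right)} = 3 \left(n - n\right) = 3 \cdot 0 = 0$)
$p{\left(W \right)} = \sqrt{W}$ ($p{\left(W \right)} = \sqrt{W + 0} = \sqrt{W}$)
$\frac{D - 2311568}{-702245 + p{\left(-15 \right)}} = \frac{2625891 - 2311568}{-702245 + \sqrt{-15}} = \frac{2625891 - 2311568}{-702245 + i \sqrt{15}} = \frac{314323}{-702245 + i \sqrt{15}}$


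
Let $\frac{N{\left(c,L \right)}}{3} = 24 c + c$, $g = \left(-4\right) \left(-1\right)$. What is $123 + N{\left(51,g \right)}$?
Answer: $3948$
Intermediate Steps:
$g = 4$
$N{\left(c,L \right)} = 75 c$ ($N{\left(c,L \right)} = 3 \left(24 c + c\right) = 3 \cdot 25 c = 75 c$)
$123 + N{\left(51,g \right)} = 123 + 75 \cdot 51 = 123 + 3825 = 3948$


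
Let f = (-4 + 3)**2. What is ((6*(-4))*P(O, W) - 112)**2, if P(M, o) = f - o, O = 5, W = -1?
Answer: 25600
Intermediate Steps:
f = 1 (f = (-1)**2 = 1)
P(M, o) = 1 - o
((6*(-4))*P(O, W) - 112)**2 = ((6*(-4))*(1 - 1*(-1)) - 112)**2 = (-24*(1 + 1) - 112)**2 = (-24*2 - 112)**2 = (-48 - 112)**2 = (-160)**2 = 25600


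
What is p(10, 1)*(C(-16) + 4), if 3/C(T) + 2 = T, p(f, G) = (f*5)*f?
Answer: 5750/3 ≈ 1916.7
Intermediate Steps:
p(f, G) = 5*f² (p(f, G) = (5*f)*f = 5*f²)
C(T) = 3/(-2 + T)
p(10, 1)*(C(-16) + 4) = (5*10²)*(3/(-2 - 16) + 4) = (5*100)*(3/(-18) + 4) = 500*(3*(-1/18) + 4) = 500*(-⅙ + 4) = 500*(23/6) = 5750/3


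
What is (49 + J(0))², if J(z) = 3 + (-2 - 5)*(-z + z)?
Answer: 2704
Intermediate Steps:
J(z) = 3 (J(z) = 3 - 7*0 = 3 + 0 = 3)
(49 + J(0))² = (49 + 3)² = 52² = 2704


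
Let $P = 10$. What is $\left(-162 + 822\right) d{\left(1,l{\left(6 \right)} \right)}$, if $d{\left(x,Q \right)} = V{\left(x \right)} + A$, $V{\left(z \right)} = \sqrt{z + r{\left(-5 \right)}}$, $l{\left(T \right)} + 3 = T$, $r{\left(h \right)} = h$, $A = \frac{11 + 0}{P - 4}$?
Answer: $1210 + 1320 i \approx 1210.0 + 1320.0 i$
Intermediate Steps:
$A = \frac{11}{6}$ ($A = \frac{11 + 0}{10 - 4} = \frac{11}{6} \approx 1.8333$)
$l{\left(T \right)} = -3 + T$
$V{\left(z \right)} = \sqrt{-5 + z}$ ($V{\left(z \right)} = \sqrt{z - 5} = \sqrt{-5 + z}$)
$d{\left(x,Q \right)} = \frac{11}{6} + \sqrt{-5 + x}$ ($d{\left(x,Q \right)} = \sqrt{-5 + x} + \frac{11}{6} = \frac{11}{6} + \sqrt{-5 + x}$)
$\left(-162 + 822\right) d{\left(1,l{\left(6 \right)} \right)} = \left(-162 + 822\right) \left(\frac{11}{6} + \sqrt{-5 + 1}\right) = 660 \left(\frac{11}{6} + \sqrt{-4}\right) = 660 \left(\frac{11}{6} + 2 i\right) = 1210 + 1320 i$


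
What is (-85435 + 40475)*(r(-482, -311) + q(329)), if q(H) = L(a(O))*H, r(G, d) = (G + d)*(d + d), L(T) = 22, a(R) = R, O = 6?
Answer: -22501760640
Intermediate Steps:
r(G, d) = 2*d*(G + d) (r(G, d) = (G + d)*(2*d) = 2*d*(G + d))
q(H) = 22*H
(-85435 + 40475)*(r(-482, -311) + q(329)) = (-85435 + 40475)*(2*(-311)*(-482 - 311) + 22*329) = -44960*(2*(-311)*(-793) + 7238) = -44960*(493246 + 7238) = -44960*500484 = -22501760640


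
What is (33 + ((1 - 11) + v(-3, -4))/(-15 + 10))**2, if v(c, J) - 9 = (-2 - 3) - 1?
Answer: 29584/25 ≈ 1183.4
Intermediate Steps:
v(c, J) = 3 (v(c, J) = 9 + ((-2 - 3) - 1) = 9 + (-5 - 1) = 9 - 6 = 3)
(33 + ((1 - 11) + v(-3, -4))/(-15 + 10))**2 = (33 + ((1 - 11) + 3)/(-15 + 10))**2 = (33 + (-10 + 3)/(-5))**2 = (33 - 7*(-1/5))**2 = (33 + 7/5)**2 = (172/5)**2 = 29584/25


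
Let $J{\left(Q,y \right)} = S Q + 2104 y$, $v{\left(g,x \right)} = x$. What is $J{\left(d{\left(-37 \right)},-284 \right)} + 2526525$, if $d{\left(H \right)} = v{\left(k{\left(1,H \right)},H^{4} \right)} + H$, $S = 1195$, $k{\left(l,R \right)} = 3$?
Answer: $2241507169$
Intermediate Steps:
$d{\left(H \right)} = H + H^{4}$ ($d{\left(H \right)} = H^{4} + H = H + H^{4}$)
$J{\left(Q,y \right)} = 1195 Q + 2104 y$
$J{\left(d{\left(-37 \right)},-284 \right)} + 2526525 = \left(1195 \left(-37 + \left(-37\right)^{4}\right) + 2104 \left(-284\right)\right) + 2526525 = \left(1195 \left(-37 + 1874161\right) - 597536\right) + 2526525 = \left(1195 \cdot 1874124 - 597536\right) + 2526525 = \left(2239578180 - 597536\right) + 2526525 = 2238980644 + 2526525 = 2241507169$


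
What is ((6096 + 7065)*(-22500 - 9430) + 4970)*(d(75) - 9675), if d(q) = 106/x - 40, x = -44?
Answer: 44918561825040/11 ≈ 4.0835e+12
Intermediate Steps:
d(q) = -933/22 (d(q) = 106/(-44) - 40 = 106*(-1/44) - 40 = -53/22 - 40 = -933/22)
((6096 + 7065)*(-22500 - 9430) + 4970)*(d(75) - 9675) = ((6096 + 7065)*(-22500 - 9430) + 4970)*(-933/22 - 9675) = (13161*(-31930) + 4970)*(-213783/22) = (-420230730 + 4970)*(-213783/22) = -420225760*(-213783/22) = 44918561825040/11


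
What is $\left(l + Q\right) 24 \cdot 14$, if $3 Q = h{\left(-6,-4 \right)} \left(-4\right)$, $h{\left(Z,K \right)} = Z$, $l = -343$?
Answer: $-112560$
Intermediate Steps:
$Q = 8$ ($Q = \frac{\left(-6\right) \left(-4\right)}{3} = \frac{1}{3} \cdot 24 = 8$)
$\left(l + Q\right) 24 \cdot 14 = \left(-343 + 8\right) 24 \cdot 14 = \left(-335\right) 336 = -112560$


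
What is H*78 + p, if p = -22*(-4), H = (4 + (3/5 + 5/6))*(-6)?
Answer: -12274/5 ≈ -2454.8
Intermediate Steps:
H = -163/5 (H = (4 + (3*(⅕) + 5*(⅙)))*(-6) = (4 + (⅗ + ⅚))*(-6) = (4 + 43/30)*(-6) = (163/30)*(-6) = -163/5 ≈ -32.600)
p = 88
H*78 + p = -163/5*78 + 88 = -12714/5 + 88 = -12274/5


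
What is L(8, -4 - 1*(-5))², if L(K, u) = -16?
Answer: 256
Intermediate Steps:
L(8, -4 - 1*(-5))² = (-16)² = 256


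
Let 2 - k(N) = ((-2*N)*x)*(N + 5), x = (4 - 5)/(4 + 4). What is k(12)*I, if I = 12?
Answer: -588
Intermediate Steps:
x = -⅛ (x = -1/8 = -1*⅛ = -⅛ ≈ -0.12500)
k(N) = 2 - N*(5 + N)/4 (k(N) = 2 - -2*N*(-⅛)*(N + 5) = 2 - N/4*(5 + N) = 2 - N*(5 + N)/4)
k(12)*I = (2 - 5/4*12 - ¼*12²)*12 = (2 - 15 - ¼*144)*12 = (2 - 15 - 36)*12 = -49*12 = -588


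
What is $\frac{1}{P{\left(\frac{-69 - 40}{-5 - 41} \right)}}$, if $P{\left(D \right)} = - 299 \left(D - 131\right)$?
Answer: $\frac{2}{76921} \approx 2.6001 \cdot 10^{-5}$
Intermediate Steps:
$P{\left(D \right)} = 39169 - 299 D$ ($P{\left(D \right)} = - 299 \left(-131 + D\right) = 39169 - 299 D$)
$\frac{1}{P{\left(\frac{-69 - 40}{-5 - 41} \right)}} = \frac{1}{39169 - 299 \frac{-69 - 40}{-5 - 41}} = \frac{1}{39169 - 299 \left(- \frac{109}{-46}\right)} = \frac{1}{39169 - 299 \left(\left(-109\right) \left(- \frac{1}{46}\right)\right)} = \frac{1}{39169 - \frac{1417}{2}} = \frac{1}{\frac{76921}{2}} = \frac{2}{76921}$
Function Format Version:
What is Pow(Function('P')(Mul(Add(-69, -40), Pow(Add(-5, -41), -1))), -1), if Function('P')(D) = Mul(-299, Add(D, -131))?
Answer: Rational(2, 76921) ≈ 2.6001e-5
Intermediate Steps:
Function('P')(D) = Add(39169, Mul(-299, D)) (Function('P')(D) = Mul(-299, Add(-131, D)) = Add(39169, Mul(-299, D)))
Pow(Function('P')(Mul(Add(-69, -40), Pow(Add(-5, -41), -1))), -1) = Pow(Add(39169, Mul(-299, Mul(Add(-69, -40), Pow(Add(-5, -41), -1)))), -1) = Pow(Add(39169, Mul(-299, Mul(-109, Pow(-46, -1)))), -1) = Pow(Add(39169, Mul(-299, Mul(-109, Rational(-1, 46)))), -1) = Pow(Add(39169, Mul(-299, Rational(109, 46))), -1) = Pow(Add(39169, Rational(-1417, 2)), -1) = Pow(Rational(76921, 2), -1) = Rational(2, 76921)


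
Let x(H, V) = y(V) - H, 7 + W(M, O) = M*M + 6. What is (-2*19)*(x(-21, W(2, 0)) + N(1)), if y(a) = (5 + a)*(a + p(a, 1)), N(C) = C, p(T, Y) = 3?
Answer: -2660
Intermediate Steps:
y(a) = (3 + a)*(5 + a) (y(a) = (5 + a)*(a + 3) = (5 + a)*(3 + a) = (3 + a)*(5 + a))
W(M, O) = -1 + M² (W(M, O) = -7 + (M*M + 6) = -7 + (M² + 6) = -7 + (6 + M²) = -1 + M²)
x(H, V) = 15 + V² - H + 8*V (x(H, V) = (15 + V² + 8*V) - H = 15 + V² - H + 8*V)
(-2*19)*(x(-21, W(2, 0)) + N(1)) = (-2*19)*((15 + (-1 + 2²)² - 1*(-21) + 8*(-1 + 2²)) + 1) = -38*((15 + (-1 + 4)² + 21 + 8*(-1 + 4)) + 1) = -38*((15 + 3² + 21 + 8*3) + 1) = -38*((15 + 9 + 21 + 24) + 1) = -38*(69 + 1) = -38*70 = -2660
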